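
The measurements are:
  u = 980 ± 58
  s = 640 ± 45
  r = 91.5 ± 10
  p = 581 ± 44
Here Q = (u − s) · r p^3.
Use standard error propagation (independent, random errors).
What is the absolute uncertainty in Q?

Let w = u − s = 340. δw = √(δu² + δs²) = √(3360 + 2020) = 73.4, so δw/w = 0.216.
Q is then a monomial in w, r, p:
δQ/Q = √((δw/w)² + (1·δr/r)² + (3·δp/p)²) = √(0.0466 + 0.0119 + 0.0516) = 0.332
Q = 6.1e+12, so δQ = 0.332 × 6.1e+12 = 2.03e+12.

2.03e+12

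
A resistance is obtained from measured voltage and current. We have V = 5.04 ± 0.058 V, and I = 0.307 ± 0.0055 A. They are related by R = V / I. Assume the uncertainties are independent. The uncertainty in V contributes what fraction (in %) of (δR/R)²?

(δR/R)² = (1·δV/V)² + (-1·δI/I)²
  V term: (1×0.0115)² = 0.000132
  I term: (-1×0.0179)² = 0.000321
Total = 0.000453. Share from V = 0.000132/0.000453 = 0.292.

29.2%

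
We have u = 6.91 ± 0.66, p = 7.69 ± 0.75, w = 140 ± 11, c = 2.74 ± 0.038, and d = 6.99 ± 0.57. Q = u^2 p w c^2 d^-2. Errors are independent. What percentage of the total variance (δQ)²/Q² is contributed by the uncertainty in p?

12.0%

(δQ/Q)² = (2·δu/u)² + (1·δp/p)² + (1·δw/w)² + (2·δc/c)² + (-2·δd/d)²
  u term: (2×0.0955)² = 0.0365
  p term: (1×0.0975)² = 0.00951
  w term: (1×0.0786)² = 0.00617
  c term: (2×0.0139)² = 0.000769
  d term: (-2×0.0815)² = 0.0266
Total = 0.0795. Share from p = 0.00951/0.0795 = 0.120.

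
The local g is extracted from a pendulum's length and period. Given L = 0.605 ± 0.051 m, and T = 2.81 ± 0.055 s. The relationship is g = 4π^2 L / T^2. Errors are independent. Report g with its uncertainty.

g is a product of powers, so relative uncertainties combine in quadrature:
  (1·δL/L)² = (1×0.0843)² = 0.00711;  (-2·δT/T)² = (-2×0.0196)² = 0.00153
δg/g = √(0.00864) = 0.0929
g = 3.02 m/s^2, so δg = 0.0929 × 3.02 = 0.281 m/s^2.

3.02 ± 0.281 m/s^2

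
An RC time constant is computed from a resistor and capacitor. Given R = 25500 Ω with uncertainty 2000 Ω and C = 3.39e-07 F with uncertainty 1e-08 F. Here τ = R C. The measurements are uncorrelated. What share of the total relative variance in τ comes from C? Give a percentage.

12.4%

(δτ/τ)² = (1·δR/R)² + (1·δC/C)²
  R term: (1×0.0784)² = 0.00615
  C term: (1×0.0295)² = 0.000870
Total = 0.00702. Share from C = 0.000870/0.00702 = 0.124.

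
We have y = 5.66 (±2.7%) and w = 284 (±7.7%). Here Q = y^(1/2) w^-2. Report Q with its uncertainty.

For a monomial Q ∝ y^(1/2), w^-2, fractional errors add in quadrature:
  (½·δy/y)² = (0.5×0.0270)² = 0.000182;  (-2·δw/w)² = (-2×0.0770)² = 0.0237
δQ/Q = √(0.0239) = 0.155
Q = 2.95e-05, so δQ = 0.155 × 2.95e-05 = 4.56e-06.

(2.95 ± 0.456) × 10^-5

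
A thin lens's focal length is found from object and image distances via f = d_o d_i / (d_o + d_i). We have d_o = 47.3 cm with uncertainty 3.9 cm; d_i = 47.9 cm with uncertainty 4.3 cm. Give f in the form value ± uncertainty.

∂f/∂d_o = (d_i/(d_o+d_i))² = 0.253;  ∂f/∂d_i = (d_o/(d_o+d_i))² = 0.247
δf = √((∂f/∂d_o · δd_o)² + (∂f/∂d_i · δd_i)²) = √(0.975 + 1.13) = 1.45 cm
f = 23.8 cm.

23.8 ± 1.45 cm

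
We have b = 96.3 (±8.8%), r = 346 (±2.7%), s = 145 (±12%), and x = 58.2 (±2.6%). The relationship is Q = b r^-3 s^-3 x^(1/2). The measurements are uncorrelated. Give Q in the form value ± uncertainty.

(5.82 ± 2.21) × 10^-12

Each factor contributes (exponent × relative error)² to (δQ/Q)²:
  (1·δb/b)² = (1×0.0880)² = 0.00774;  (-3·δr/r)² = (-3×0.0270)² = 0.00656;  (-3·δs/s)² = (-3×0.120)² = 0.130;  (½·δx/x)² = (0.5×0.0260)² = 0.000169
δQ/Q = √(0.144) = 0.380
Q = 5.82e-12, so δQ = 0.380 × 5.82e-12 = 2.21e-12.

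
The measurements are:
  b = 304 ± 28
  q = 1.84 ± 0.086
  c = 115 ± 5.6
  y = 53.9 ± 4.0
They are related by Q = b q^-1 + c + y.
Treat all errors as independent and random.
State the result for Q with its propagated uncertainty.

Let p = b·q^-1 = 165. δp/p = √((1·δb/b)² + (-1·δq/q)²) = √(0.00848 + 0.00218) = 0.103, so δp = 17.1.
Q = p + c + y: δQ = √(δp² + δc² + δy²) = √(291 + 31.4 + 16.0) = 18.4
Q = 334.

334 ± 18.4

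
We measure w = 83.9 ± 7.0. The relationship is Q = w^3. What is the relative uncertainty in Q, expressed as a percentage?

25.0%

Each factor contributes (exponent × relative error)² to (δQ/Q)²:
  (3·δw/w)² = (3×0.0834)² = 0.0626
δQ/Q = √(0.0626) = 0.250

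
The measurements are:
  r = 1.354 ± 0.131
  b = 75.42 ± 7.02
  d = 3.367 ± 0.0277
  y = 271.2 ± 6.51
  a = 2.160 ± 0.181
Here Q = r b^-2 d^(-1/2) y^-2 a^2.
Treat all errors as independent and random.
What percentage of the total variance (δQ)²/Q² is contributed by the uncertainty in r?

(δQ/Q)² = (1·δr/r)² + (-2·δb/b)² + (−½·δd/d)² + (-2·δy/y)² + (2·δa/a)²
  r term: (1×0.0968)² = 0.00936
  b term: (-2×0.0931)² = 0.0347
  d term: (-0.5×0.00823)² = 1.69e-05
  y term: (-2×0.0240)² = 0.00230
  a term: (2×0.0838)² = 0.0281
Total = 0.0744. Share from r = 0.00936/0.0744 = 0.126.

12.6%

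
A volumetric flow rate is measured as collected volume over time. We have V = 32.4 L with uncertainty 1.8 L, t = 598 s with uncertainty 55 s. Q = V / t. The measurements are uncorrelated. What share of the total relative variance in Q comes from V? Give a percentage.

(δQ/Q)² = (1·δV/V)² + (-1·δt/t)²
  V term: (1×0.0556)² = 0.00309
  t term: (-1×0.0920)² = 0.00846
Total = 0.0115. Share from V = 0.00309/0.0115 = 0.267.

26.7%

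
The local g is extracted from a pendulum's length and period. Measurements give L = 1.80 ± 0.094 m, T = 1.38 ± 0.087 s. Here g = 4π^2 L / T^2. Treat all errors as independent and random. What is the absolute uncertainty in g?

Products/powers → add relative errors in quadrature, weighted by exponent:
  (1·δL/L)² = (1×0.0522)² = 0.00273;  (-2·δT/T)² = (-2×0.0630)² = 0.0159
δg/g = √(0.0186) = 0.136
g = 37.3 m/s^2, so δg = 0.136 × 37.3 = 5.09 m/s^2.

5.09 m/s^2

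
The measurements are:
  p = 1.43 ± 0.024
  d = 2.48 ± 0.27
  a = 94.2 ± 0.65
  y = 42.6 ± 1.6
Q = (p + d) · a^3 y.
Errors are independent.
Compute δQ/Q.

0.0815

Let u = p + d = 3.91. δu = √(δp² + δd²) = √(0.000576 + 0.0729) = 0.271, so δu/u = 0.0693.
Q is then a monomial in u, a, y:
δQ/Q = √((δu/u)² + (3·δa/a)² + (1·δy/y)²) = √(0.00481 + 0.000429 + 0.00141) = 0.0815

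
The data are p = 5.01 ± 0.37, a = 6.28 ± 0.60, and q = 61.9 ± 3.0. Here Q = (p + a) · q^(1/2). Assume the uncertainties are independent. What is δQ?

5.95

Let u = p + a = 11.3. δu = √(δp² + δa²) = √(0.137 + 0.360) = 0.705, so δu/u = 0.0624.
Q is then a monomial in u, q:
δQ/Q = √((δu/u)² + (½·δq/q)²) = √(0.00390 + 0.000587) = 0.0670
Q = 88.8, so δQ = 0.0670 × 88.8 = 5.95.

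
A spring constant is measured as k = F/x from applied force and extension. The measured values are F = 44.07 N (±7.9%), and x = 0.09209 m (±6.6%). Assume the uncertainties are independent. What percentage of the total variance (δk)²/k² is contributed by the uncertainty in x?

(δk/k)² = (1·δF/F)² + (-1·δx/x)²
  F term: (1×0.0790)² = 0.00624
  x term: (-1×0.0660)² = 0.00436
Total = 0.0106. Share from x = 0.00436/0.0106 = 0.411.

41.1%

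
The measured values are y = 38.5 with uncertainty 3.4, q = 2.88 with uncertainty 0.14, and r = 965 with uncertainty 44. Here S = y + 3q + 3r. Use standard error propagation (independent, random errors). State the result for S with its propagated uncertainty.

Absolute uncertainties add in quadrature for a linear combination:
  (δy)² = 11.6;  (3·δq)² = 0.176;  (3·δr)² = 17400
δS = √(17400) = 132
S = 2940.

2940 ± 132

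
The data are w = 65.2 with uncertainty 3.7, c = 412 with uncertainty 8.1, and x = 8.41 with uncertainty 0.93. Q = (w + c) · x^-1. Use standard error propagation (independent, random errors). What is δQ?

6.36

Let u = w + c = 477. δu = √(δw² + δc²) = √(13.7 + 65.6) = 8.91, so δu/u = 0.0187.
Q is then a monomial in u, x:
δQ/Q = √((δu/u)² + (-1·δx/x)²) = √(0.000348 + 0.0122) = 0.112
Q = 56.7, so δQ = 0.112 × 56.7 = 6.36.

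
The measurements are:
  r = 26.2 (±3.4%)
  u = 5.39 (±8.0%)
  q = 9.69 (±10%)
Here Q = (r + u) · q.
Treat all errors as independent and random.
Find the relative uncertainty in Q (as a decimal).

0.105

Let w = r + u = 31.6. δw = √(δr² + δu²) = √(0.794 + 0.186) = 0.990, so δw/w = 0.0313.
Q is then a monomial in w, q:
δQ/Q = √((δw/w)² + (1·δq/q)²) = √(0.000981 + 0.0100) = 0.105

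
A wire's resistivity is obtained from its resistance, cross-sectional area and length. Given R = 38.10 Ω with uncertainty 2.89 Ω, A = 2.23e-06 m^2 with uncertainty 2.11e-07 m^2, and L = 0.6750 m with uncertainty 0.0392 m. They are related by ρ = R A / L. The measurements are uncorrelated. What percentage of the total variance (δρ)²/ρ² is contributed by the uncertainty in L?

18.7%

(δρ/ρ)² = (1·δR/R)² + (1·δA/A)² + (-1·δL/L)²
  R term: (1×0.0759)² = 0.00575
  A term: (1×0.0946)² = 0.00895
  L term: (-1×0.0581)² = 0.00337
Total = 0.0181. Share from L = 0.00337/0.0181 = 0.187.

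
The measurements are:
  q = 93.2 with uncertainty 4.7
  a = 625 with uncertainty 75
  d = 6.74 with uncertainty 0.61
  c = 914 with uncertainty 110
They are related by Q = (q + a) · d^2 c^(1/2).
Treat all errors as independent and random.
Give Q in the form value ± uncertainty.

(9.86 ± 2.15) × 10^5

Let u = q + a = 718. δu = √(δq² + δa²) = √(22.1 + 5620) = 75.1, so δu/u = 0.105.
Q is then a monomial in u, d, c:
δQ/Q = √((δu/u)² + (2·δd/d)² + (½·δc/c)²) = √(0.0109 + 0.0328 + 0.00362) = 0.218
Q = 9.86e+05, so δQ = 0.218 × 9.86e+05 = 2.15e+05.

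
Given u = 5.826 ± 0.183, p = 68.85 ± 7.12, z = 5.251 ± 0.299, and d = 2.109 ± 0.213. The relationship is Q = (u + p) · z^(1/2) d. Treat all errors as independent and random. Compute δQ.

51.2

Let w = u + p = 74.68. δw = √(δu² + δp²) = √(0.0335 + 50.7) = 7.12, so δw/w = 0.0954.
Q is then a monomial in w, z, d:
δQ/Q = √((δw/w)² + (½·δz/z)² + (1·δd/d)²) = √(0.00910 + 0.000811 + 0.0102) = 0.142
Q = 360.9, so δQ = 0.142 × 360.9 = 51.2.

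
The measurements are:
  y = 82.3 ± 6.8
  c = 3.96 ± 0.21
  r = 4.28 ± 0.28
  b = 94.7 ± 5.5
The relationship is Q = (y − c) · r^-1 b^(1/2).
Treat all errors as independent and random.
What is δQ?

20.0

Let u = y − c = 78.3. δu = √(δy² + δc²) = √(46.2 + 0.0441) = 6.80, so δu/u = 0.0868.
Q is then a monomial in u, r, b:
δQ/Q = √((δu/u)² + (-1·δr/r)² + (½·δb/b)²) = √(0.00754 + 0.00428 + 0.000843) = 0.113
Q = 178, so δQ = 0.113 × 178 = 20.0.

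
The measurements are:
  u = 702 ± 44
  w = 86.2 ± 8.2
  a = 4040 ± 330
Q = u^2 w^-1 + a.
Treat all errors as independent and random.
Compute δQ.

958

Let p = u^2·w^-1 = 5720. δp/p = √((2·δu/u)² + (-1·δw/w)²) = √(0.0157 + 0.00905) = 0.157, so δp = 900.
Q = p + a: δQ = √(δp² + δa²) = √(8.09e+05 + 1.09e+05) = 958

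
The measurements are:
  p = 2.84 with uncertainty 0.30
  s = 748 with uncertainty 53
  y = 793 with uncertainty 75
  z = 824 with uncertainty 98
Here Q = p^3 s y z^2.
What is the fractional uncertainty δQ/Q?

Products/powers → add relative errors in quadrature, weighted by exponent:
  (3·δp/p)² = (3×0.106)² = 0.100;  (1·δs/s)² = (1×0.0709)² = 0.00502;  (1·δy/y)² = (1×0.0946)² = 0.00894;  (2·δz/z)² = (2×0.119)² = 0.0566
δQ/Q = √(0.171) = 0.413

0.413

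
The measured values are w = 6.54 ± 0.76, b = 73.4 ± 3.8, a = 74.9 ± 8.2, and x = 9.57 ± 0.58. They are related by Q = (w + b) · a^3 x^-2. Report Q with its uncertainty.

(3.67 ± 1.30) × 10^5

Let u = w + b = 79.9. δu = √(δw² + δb²) = √(0.578 + 14.4) = 3.88, so δu/u = 0.0485.
Q is then a monomial in u, a, x:
δQ/Q = √((δu/u)² + (3·δa/a)² + (-2·δx/x)²) = √(0.00235 + 0.108 + 0.0147) = 0.353
Q = 3.67e+05, so δQ = 0.353 × 3.67e+05 = 1.3e+05.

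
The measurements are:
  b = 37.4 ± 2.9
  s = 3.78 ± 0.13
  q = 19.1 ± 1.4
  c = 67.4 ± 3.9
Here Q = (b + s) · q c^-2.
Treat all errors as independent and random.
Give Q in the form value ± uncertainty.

Let u = b + s = 41.2. δu = √(δb² + δs²) = √(8.41 + 0.0169) = 2.90, so δu/u = 0.0705.
Q is then a monomial in u, q, c:
δQ/Q = √((δu/u)² + (1·δq/q)² + (-2·δc/c)²) = √(0.00497 + 0.00537 + 0.0134) = 0.154
Q = 0.173, so δQ = 0.154 × 0.173 = 0.0267.

0.173 ± 0.0267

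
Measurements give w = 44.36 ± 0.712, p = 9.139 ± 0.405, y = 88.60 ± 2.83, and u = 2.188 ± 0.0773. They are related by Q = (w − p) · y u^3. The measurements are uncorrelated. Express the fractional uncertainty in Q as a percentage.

11.3%

Let h = w − p = 35.22. δh = √(δw² + δp²) = √(0.507 + 0.164) = 0.819, so δh/h = 0.0233.
Q is then a monomial in h, y, u:
δQ/Q = √((δh/h)² + (1·δy/y)² + (3·δu/u)²) = √(0.000541 + 0.00102 + 0.0112) = 0.113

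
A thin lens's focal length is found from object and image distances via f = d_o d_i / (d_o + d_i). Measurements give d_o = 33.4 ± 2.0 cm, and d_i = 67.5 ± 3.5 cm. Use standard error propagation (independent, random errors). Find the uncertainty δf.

∂f/∂d_o = (d_i/(d_o+d_i))² = 0.448;  ∂f/∂d_i = (d_o/(d_o+d_i))² = 0.110
δf = √((∂f/∂d_o · δd_o)² + (∂f/∂d_i · δd_i)²) = √(0.801 + 0.147) = 0.974 cm

0.974 cm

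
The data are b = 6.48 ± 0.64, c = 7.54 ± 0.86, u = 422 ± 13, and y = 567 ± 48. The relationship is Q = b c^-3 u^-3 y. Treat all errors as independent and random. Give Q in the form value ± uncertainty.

Since Q is a product/quotient, work with relative uncertainties:
  (1·δb/b)² = (1×0.0988)² = 0.00975;  (-3·δc/c)² = (-3×0.114)² = 0.117;  (-3·δu/u)² = (-3×0.0308)² = 0.00854;  (1·δy/y)² = (1×0.0847)² = 0.00717
δQ/Q = √(0.143) = 0.378
Q = 1.14e-07, so δQ = 0.378 × 1.14e-07 = 4.31e-08.

(1.14 ± 0.431) × 10^-7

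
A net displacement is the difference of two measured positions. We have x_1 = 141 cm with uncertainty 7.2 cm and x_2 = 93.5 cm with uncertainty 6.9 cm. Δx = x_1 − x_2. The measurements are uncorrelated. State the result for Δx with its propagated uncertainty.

47.5 ± 9.97 cm

Each term contributes (cᵢ δxᵢ)² to (δΔx)²:
  (δx_1)² = 51.8;  (δx_2)² = 47.6
δΔx = √(99.5) = 9.97 cm
Δx = 47.5 cm.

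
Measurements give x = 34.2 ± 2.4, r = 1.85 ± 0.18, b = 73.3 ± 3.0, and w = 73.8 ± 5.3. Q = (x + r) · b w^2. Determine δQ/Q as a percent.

Let u = x + r = 36.1. δu = √(δx² + δr²) = √(5.76 + 0.0324) = 2.41, so δu/u = 0.0668.
Q is then a monomial in u, b, w:
δQ/Q = √((δu/u)² + (1·δb/b)² + (2·δw/w)²) = √(0.00446 + 0.00168 + 0.0206) = 0.164

16.4%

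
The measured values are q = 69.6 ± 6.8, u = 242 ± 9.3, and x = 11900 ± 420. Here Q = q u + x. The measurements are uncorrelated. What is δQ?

Let p = q·u = 16800. δp/p = √((1·δq/q)² + (1·δu/u)²) = √(0.00955 + 0.00148) = 0.105, so δp = 1770.
Q = p + x: δQ = √(δp² + δx²) = √(3.13e+06 + 1.76e+05) = 1820

1820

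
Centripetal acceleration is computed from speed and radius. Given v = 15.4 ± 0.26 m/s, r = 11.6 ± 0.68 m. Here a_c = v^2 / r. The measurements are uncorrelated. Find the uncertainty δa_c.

1.38 m/s^2

For a monomial a_c ∝ v^2, r^-1, fractional errors add in quadrature:
  (2·δv/v)² = (2×0.0169)² = 0.00114;  (-1·δr/r)² = (-1×0.0586)² = 0.00344
δa_c/a_c = √(0.00458) = 0.0677
a_c = 20.4 m/s^2, so δa_c = 0.0677 × 20.4 = 1.38 m/s^2.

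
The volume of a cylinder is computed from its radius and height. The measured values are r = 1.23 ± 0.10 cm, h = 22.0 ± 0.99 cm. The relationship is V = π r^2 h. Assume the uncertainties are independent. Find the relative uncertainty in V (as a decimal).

Each factor contributes (exponent × relative error)² to (δV/V)²:
  (2·δr/r)² = (2×0.0813)² = 0.0264;  (1·δh/h)² = (1×0.0450)² = 0.00202
δV/V = √(0.0285) = 0.169

0.169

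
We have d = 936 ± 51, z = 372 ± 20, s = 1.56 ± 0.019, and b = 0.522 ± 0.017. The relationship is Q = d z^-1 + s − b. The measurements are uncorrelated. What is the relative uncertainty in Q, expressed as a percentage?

Let p = d·z^-1 = 2.52. δp/p = √((1·δd/d)² + (-1·δz/z)²) = √(0.00297 + 0.00289) = 0.0765, so δp = 0.193.
Q = p + s − b: δQ = √(δp² + δs² + δb²) = √(0.0371 + 0.000361 + 0.000289) = 0.194
Q = 3.55, so δQ/Q = 0.194/3.55 = 0.0547.

5.47%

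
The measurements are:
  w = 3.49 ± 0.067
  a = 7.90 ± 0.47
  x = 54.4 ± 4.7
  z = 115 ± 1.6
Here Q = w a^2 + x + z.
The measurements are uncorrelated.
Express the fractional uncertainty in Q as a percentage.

Let p = w·a^2 = 218. δp/p = √((1·δw/w)² + (2·δa/a)²) = √(0.000369 + 0.0142) = 0.121, so δp = 26.3.
Q = p + x + z: δQ = √(δp² + δx² + δz²) = √(689 + 22.1 + 2.56) = 26.7
Q = 387, so δQ/Q = 26.7/387 = 0.0690.

6.90%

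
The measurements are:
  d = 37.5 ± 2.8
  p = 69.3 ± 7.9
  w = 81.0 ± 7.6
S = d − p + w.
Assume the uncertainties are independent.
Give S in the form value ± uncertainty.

Absolute uncertainties add in quadrature for a linear combination:
  (δd)² = 7.84;  (δp)² = 62.4;  (δw)² = 57.8
δS = √(128) = 11.3
S = 49.2.

49.2 ± 11.3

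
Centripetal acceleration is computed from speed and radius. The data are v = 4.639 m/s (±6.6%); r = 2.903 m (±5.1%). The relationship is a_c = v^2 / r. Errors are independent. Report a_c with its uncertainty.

7.413 ± 1.05 m/s^2

Products/powers → add relative errors in quadrature, weighted by exponent:
  (2·δv/v)² = (2×0.0660)² = 0.0174;  (-1·δr/r)² = (-1×0.0510)² = 0.00260
δa_c/a_c = √(0.0200) = 0.142
a_c = 7.413 m/s^2, so δa_c = 0.142 × 7.413 = 1.05 m/s^2.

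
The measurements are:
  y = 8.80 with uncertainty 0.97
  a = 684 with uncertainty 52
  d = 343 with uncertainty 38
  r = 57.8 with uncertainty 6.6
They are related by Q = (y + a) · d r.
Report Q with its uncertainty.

Let u = y + a = 693. δu = √(δy² + δa²) = √(0.941 + 2700) = 52.0, so δu/u = 0.0751.
Q is then a monomial in u, d, r:
δQ/Q = √((δu/u)² + (1·δd/d)² + (1·δr/r)²) = √(0.00564 + 0.0123 + 0.0130) = 0.176
Q = 1.37e+07, so δQ = 0.176 × 1.37e+07 = 2.42e+06.

(1.37 ± 0.242) × 10^7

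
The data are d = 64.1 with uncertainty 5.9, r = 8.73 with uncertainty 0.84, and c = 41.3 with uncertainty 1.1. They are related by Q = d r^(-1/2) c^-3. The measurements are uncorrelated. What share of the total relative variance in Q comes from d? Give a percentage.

49.3%

(δQ/Q)² = (1·δd/d)² + (−½·δr/r)² + (-3·δc/c)²
  d term: (1×0.0920)² = 0.00847
  r term: (-0.5×0.0962)² = 0.00231
  c term: (-3×0.0266)² = 0.00638
Total = 0.0172. Share from d = 0.00847/0.0172 = 0.493.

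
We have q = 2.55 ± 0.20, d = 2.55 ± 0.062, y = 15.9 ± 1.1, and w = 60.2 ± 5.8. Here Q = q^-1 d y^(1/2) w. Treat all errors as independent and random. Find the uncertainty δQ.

Q is a product of powers, so relative uncertainties combine in quadrature:
  (-1·δq/q)² = (-1×0.0784)² = 0.00615;  (1·δd/d)² = (1×0.0243)² = 0.000591;  (½·δy/y)² = (0.5×0.0692)² = 0.00120;  (1·δw/w)² = (1×0.0963)² = 0.00928
δQ/Q = √(0.0172) = 0.131
Q = 240, so δQ = 0.131 × 240 = 31.5.

31.5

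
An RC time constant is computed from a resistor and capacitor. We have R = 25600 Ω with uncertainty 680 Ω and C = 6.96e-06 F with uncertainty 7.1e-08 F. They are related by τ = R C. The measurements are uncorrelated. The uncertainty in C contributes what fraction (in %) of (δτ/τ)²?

(δτ/τ)² = (1·δR/R)² + (1·δC/C)²
  R term: (1×0.0266)² = 0.000706
  C term: (1×0.0102)² = 0.000104
Total = 0.000810. Share from C = 0.000104/0.000810 = 0.129.

12.9%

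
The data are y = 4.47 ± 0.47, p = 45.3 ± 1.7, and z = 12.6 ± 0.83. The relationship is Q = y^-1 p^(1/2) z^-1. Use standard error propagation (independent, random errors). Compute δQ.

0.0150

Q is a product of powers, so relative uncertainties combine in quadrature:
  (-1·δy/y)² = (-1×0.105)² = 0.0111;  (½·δp/p)² = (0.5×0.0375)² = 0.000352;  (-1·δz/z)² = (-1×0.0659)² = 0.00434
δQ/Q = √(0.0157) = 0.125
Q = 0.120, so δQ = 0.125 × 0.120 = 0.0150.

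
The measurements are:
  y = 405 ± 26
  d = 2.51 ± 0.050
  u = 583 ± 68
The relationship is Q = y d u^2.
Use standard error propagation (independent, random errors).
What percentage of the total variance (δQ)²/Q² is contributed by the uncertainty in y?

(δQ/Q)² = (1·δy/y)² + (1·δd/d)² + (2·δu/u)²
  y term: (1×0.0642)² = 0.00412
  d term: (1×0.0199)² = 0.000397
  u term: (2×0.117)² = 0.0544
Total = 0.0589. Share from y = 0.00412/0.0589 = 0.0699.

6.99%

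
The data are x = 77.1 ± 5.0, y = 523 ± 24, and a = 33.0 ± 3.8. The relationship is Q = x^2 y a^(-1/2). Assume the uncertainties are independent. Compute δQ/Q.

0.149

Products/powers → add relative errors in quadrature, weighted by exponent:
  (2·δx/x)² = (2×0.0649)² = 0.0168;  (1·δy/y)² = (1×0.0459)² = 0.00211;  (−½·δa/a)² = (-0.5×0.115)² = 0.00331
δQ/Q = √(0.0222) = 0.149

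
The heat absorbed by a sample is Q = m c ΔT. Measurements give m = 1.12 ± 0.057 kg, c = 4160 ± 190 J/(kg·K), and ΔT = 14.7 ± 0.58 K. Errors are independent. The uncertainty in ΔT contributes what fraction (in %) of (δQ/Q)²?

(δQ/Q)² = (1·δm/m)² + (1·δc/c)² + (1·δΔT/ΔT)²
  m term: (1×0.0509)² = 0.00259
  c term: (1×0.0457)² = 0.00209
  ΔT term: (1×0.0395)² = 0.00156
Total = 0.00623. Share from ΔT = 0.00156/0.00623 = 0.250.

25.0%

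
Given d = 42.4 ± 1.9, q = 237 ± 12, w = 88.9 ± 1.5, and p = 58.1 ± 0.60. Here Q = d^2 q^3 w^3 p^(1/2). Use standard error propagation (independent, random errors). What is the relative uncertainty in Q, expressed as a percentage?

18.4%

Relative error in a monomial: (δQ/Q)² = Σ (nᵢ · δxᵢ/xᵢ)².
  (2·δd/d)² = (2×0.0448)² = 0.00803;  (3·δq/q)² = (3×0.0506)² = 0.0231;  (3·δw/w)² = (3×0.0169)² = 0.00256;  (½·δp/p)² = (0.5×0.0103)² = 2.67e-05
δQ/Q = √(0.0337) = 0.184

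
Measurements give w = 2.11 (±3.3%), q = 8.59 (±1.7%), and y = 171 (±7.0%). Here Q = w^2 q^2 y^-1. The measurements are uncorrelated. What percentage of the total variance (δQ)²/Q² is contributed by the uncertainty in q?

(δQ/Q)² = (2·δw/w)² + (2·δq/q)² + (-1·δy/y)²
  w term: (2×0.0330)² = 0.00436
  q term: (2×0.0170)² = 0.00116
  y term: (-1×0.0700)² = 0.00490
Total = 0.0104. Share from q = 0.00116/0.0104 = 0.111.

11.1%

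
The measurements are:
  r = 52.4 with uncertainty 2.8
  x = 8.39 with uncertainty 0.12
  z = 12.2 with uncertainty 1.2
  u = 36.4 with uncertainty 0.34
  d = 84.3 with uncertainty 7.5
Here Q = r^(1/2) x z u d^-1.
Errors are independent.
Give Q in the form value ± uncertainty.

Relative error in a monomial: (δQ/Q)² = Σ (nᵢ · δxᵢ/xᵢ)².
  (½·δr/r)² = (0.5×0.0534)² = 0.000714;  (1·δx/x)² = (1×0.0143)² = 0.000205;  (1·δz/z)² = (1×0.0984)² = 0.00967;  (1·δu/u)² = (1×0.00934)² = 8.72e-05;  (-1·δd/d)² = (-1×0.0890)² = 0.00792
δQ/Q = √(0.0186) = 0.136
Q = 320, so δQ = 0.136 × 320 = 43.6.

320 ± 43.6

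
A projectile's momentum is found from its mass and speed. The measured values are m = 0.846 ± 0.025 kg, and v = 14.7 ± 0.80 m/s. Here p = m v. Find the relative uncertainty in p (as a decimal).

0.0619

Since p is a product/quotient, work with relative uncertainties:
  (1·δm/m)² = (1×0.0296)² = 0.000873;  (1·δv/v)² = (1×0.0544)² = 0.00296
δp/p = √(0.00383) = 0.0619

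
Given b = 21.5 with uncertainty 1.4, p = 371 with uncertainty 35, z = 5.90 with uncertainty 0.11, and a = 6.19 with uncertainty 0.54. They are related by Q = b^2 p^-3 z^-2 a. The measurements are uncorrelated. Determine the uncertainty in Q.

Relative error in a monomial: (δQ/Q)² = Σ (nᵢ · δxᵢ/xᵢ)².
  (2·δb/b)² = (2×0.0651)² = 0.0170;  (-3·δp/p)² = (-3×0.0943)² = 0.0801;  (-2·δz/z)² = (-2×0.0186)² = 0.00139;  (1·δa/a)² = (1×0.0872)² = 0.00761
δQ/Q = √(0.106) = 0.326
Q = 1.61e-06, so δQ = 0.326 × 1.61e-06 = 5.24e-07.

5.24e-07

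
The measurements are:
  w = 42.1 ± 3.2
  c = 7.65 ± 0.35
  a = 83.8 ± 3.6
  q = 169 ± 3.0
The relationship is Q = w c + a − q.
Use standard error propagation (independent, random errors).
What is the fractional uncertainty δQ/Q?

Let p = w·c = 322. δp/p = √((1·δw/w)² + (1·δc/c)²) = √(0.00578 + 0.00209) = 0.0887, so δp = 28.6.
Q = p + a − q: δQ = √(δp² + δa² + δq²) = √(816 + 13.0 + 9.00) = 29.0
Q = 237, so δQ/Q = 29.0/237 = 0.122.

0.122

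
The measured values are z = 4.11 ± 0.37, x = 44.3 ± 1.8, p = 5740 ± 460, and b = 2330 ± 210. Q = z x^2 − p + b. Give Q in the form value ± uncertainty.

Let w = z·x^2 = 8070. δw/w = √((1·δz/z)² + (2·δx/x)²) = √(0.00810 + 0.00660) = 0.121, so δw = 978.
Q = w − p + b: δQ = √(δw² + δp² + δb²) = √(9.57e+05 + 2.12e+05 + 44100) = 1100
Q = 4660.

4660 ± 1100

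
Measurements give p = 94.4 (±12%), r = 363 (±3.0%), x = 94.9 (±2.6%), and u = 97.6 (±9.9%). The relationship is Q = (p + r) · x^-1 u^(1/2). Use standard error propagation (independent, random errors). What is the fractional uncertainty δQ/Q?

0.0656

Let w = p + r = 457. δw = √(δp² + δr²) = √(128 + 119) = 15.7, so δw/w = 0.0344.
Q is then a monomial in w, x, u:
δQ/Q = √((δw/w)² + (-1·δx/x)² + (½·δu/u)²) = √(0.00118 + 0.000676 + 0.00245) = 0.0656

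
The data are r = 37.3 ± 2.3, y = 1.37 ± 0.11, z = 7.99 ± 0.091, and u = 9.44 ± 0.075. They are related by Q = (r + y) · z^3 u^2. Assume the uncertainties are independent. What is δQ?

1.24e+05

Let w = r + y = 38.7. δw = √(δr² + δy²) = √(5.29 + 0.0121) = 2.30, so δw/w = 0.0595.
Q is then a monomial in w, z, u:
δQ/Q = √((δw/w)² + (3·δz/z)² + (2·δu/u)²) = √(0.00355 + 0.00117 + 0.000252) = 0.0705
Q = 1.76e+06, so δQ = 0.0705 × 1.76e+06 = 1.24e+05.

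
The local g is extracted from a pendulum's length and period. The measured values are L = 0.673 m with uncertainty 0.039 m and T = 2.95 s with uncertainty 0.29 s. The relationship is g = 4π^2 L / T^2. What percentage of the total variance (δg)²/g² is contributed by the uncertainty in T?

(δg/g)² = (1·δL/L)² + (-2·δT/T)²
  L term: (1×0.0579)² = 0.00336
  T term: (-2×0.0983)² = 0.0387
Total = 0.0420. Share from T = 0.0387/0.0420 = 0.920.

92.0%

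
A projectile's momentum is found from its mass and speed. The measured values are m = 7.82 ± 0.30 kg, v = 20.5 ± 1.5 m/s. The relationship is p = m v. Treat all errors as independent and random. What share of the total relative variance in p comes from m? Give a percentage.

(δp/p)² = (1·δm/m)² + (1·δv/v)²
  m term: (1×0.0384)² = 0.00147
  v term: (1×0.0732)² = 0.00535
Total = 0.00683. Share from m = 0.00147/0.00683 = 0.216.

21.6%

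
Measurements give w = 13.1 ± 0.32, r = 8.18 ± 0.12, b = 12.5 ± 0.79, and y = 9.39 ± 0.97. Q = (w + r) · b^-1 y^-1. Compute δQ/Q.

0.122

Let u = w + r = 21.3. δu = √(δw² + δr²) = √(0.102 + 0.0144) = 0.342, so δu/u = 0.0161.
Q is then a monomial in u, b, y:
δQ/Q = √((δu/u)² + (-1·δb/b)² + (-1·δy/y)²) = √(0.000258 + 0.00399 + 0.0107) = 0.122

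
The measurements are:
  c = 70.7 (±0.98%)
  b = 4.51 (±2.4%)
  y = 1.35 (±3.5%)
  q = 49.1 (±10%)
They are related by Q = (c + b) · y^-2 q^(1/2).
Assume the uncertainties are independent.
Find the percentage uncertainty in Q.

Let u = c + b = 75.2. δu = √(δc² + δb²) = √(0.480 + 0.0117) = 0.701, so δu/u = 0.00932.
Q is then a monomial in u, y, q:
δQ/Q = √((δu/u)² + (-2·δy/y)² + (½·δq/q)²) = √(8.69e-05 + 0.00490 + 0.00250) = 0.0865

8.65%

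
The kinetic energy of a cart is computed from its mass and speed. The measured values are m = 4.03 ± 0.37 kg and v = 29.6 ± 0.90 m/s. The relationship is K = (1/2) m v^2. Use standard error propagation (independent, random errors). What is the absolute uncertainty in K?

Products/powers → add relative errors in quadrature, weighted by exponent:
  (1·δm/m)² = (1×0.0918)² = 0.00843;  (2·δv/v)² = (2×0.0304)² = 0.00370
δK/K = √(0.0121) = 0.110
K = 1770 J, so δK = 0.110 × 1770 = 194 J.

194 J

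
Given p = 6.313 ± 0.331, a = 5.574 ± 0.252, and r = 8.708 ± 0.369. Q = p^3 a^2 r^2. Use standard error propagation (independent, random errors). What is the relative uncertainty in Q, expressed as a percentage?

20.0%

Each factor contributes (exponent × relative error)² to (δQ/Q)²:
  (3·δp/p)² = (3×0.0524)² = 0.0247;  (2·δa/a)² = (2×0.0452)² = 0.00818;  (2·δr/r)² = (2×0.0424)² = 0.00718
δQ/Q = √(0.0401) = 0.200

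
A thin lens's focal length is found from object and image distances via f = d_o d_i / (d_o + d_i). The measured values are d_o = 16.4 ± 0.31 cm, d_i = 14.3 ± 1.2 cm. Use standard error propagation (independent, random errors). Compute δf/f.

0.0457

∂f/∂d_o = (d_i/(d_o+d_i))² = 0.217;  ∂f/∂d_i = (d_o/(d_o+d_i))² = 0.285
δf = √((∂f/∂d_o · δd_o)² + (∂f/∂d_i · δd_i)²) = √(0.00452 + 0.117) = 0.349 cm
f = 7.64 cm, so δf/f = 0.349/7.64 = 0.0457.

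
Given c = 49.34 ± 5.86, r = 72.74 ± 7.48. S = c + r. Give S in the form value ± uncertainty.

Each term contributes (cᵢ δxᵢ)² to (δS)²:
  (δc)² = 34.3;  (δr)² = 56.0
δS = √(90.3) = 9.50
S = 122.1.

122.1 ± 9.50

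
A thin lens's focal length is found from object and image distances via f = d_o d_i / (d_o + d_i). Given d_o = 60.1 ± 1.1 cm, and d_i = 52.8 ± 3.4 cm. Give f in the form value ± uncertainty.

28.1 ± 0.993 cm

∂f/∂d_o = (d_i/(d_o+d_i))² = 0.219;  ∂f/∂d_i = (d_o/(d_o+d_i))² = 0.283
δf = √((∂f/∂d_o · δd_o)² + (∂f/∂d_i · δd_i)²) = √(0.0579 + 0.928) = 0.993 cm
f = 28.1 cm.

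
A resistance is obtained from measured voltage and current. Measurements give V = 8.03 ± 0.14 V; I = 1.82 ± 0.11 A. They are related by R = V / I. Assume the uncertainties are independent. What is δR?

Relative error in a monomial: (δR/R)² = Σ (nᵢ · δxᵢ/xᵢ)².
  (1·δV/V)² = (1×0.0174)² = 0.000304;  (-1·δI/I)² = (-1×0.0604)² = 0.00365
δR/R = √(0.00396) = 0.0629
R = 4.41 Ω, so δR = 0.0629 × 4.41 = 0.278 Ω.

0.278 Ω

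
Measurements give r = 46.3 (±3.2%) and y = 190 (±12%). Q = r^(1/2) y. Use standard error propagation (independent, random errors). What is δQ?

157

Since Q is a product/quotient, work with relative uncertainties:
  (½·δr/r)² = (0.5×0.0320)² = 0.000256;  (1·δy/y)² = (1×0.120)² = 0.0144
δQ/Q = √(0.0147) = 0.121
Q = 1290, so δQ = 0.121 × 1290 = 157.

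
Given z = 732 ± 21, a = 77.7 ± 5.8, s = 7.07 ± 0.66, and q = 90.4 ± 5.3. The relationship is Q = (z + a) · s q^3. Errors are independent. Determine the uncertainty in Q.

Let u = z + a = 810. δu = √(δz² + δa²) = √(441 + 33.6) = 21.8, so δu/u = 0.0269.
Q is then a monomial in u, s, q:
δQ/Q = √((δu/u)² + (1·δs/s)² + (3·δq/q)²) = √(0.000724 + 0.00871 + 0.0309) = 0.201
Q = 4.23e+09, so δQ = 0.201 × 4.23e+09 = 8.5e+08.

8.5e+08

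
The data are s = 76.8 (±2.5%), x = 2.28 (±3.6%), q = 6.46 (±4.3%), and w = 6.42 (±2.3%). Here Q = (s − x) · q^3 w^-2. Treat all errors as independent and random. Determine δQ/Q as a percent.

Let u = s − x = 74.5. δu = √(δs² + δx²) = √(3.69 + 0.00674) = 1.92, so δu/u = 0.0258.
Q is then a monomial in u, q, w:
δQ/Q = √((δu/u)² + (3·δq/q)² + (-2·δw/w)²) = √(0.000665 + 0.0166 + 0.00212) = 0.139

13.9%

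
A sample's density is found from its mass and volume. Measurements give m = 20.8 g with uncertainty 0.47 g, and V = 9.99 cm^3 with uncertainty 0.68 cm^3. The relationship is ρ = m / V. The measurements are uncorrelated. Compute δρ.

ρ is a product of powers, so relative uncertainties combine in quadrature:
  (1·δm/m)² = (1×0.0226)² = 0.000511;  (-1·δV/V)² = (-1×0.0681)² = 0.00463
δρ/ρ = √(0.00514) = 0.0717
ρ = 2.08 g/cm^3, so δρ = 0.0717 × 2.08 = 0.149 g/cm^3.

0.149 g/cm^3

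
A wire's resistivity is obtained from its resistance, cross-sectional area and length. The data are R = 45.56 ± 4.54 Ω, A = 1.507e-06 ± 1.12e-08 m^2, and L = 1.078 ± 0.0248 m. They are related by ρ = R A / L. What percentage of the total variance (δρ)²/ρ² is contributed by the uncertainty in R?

94.4%

(δρ/ρ)² = (1·δR/R)² + (1·δA/A)² + (-1·δL/L)²
  R term: (1×0.0996)² = 0.00993
  A term: (1×0.00743)² = 5.52e-05
  L term: (-1×0.0230)² = 0.000529
Total = 0.0105. Share from R = 0.00993/0.0105 = 0.944.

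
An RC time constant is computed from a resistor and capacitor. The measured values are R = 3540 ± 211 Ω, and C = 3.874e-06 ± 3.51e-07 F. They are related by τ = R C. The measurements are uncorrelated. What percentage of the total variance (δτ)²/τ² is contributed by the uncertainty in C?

(δτ/τ)² = (1·δR/R)² + (1·δC/C)²
  R term: (1×0.0596)² = 0.00355
  C term: (1×0.0906)² = 0.00821
Total = 0.0118. Share from C = 0.00821/0.0118 = 0.698.

69.8%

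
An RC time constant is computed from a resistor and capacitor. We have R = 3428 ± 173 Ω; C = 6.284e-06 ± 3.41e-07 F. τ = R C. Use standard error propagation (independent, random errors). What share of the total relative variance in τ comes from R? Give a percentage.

46.4%

(δτ/τ)² = (1·δR/R)² + (1·δC/C)²
  R term: (1×0.0505)² = 0.00255
  C term: (1×0.0543)² = 0.00294
Total = 0.00549. Share from R = 0.00255/0.00549 = 0.464.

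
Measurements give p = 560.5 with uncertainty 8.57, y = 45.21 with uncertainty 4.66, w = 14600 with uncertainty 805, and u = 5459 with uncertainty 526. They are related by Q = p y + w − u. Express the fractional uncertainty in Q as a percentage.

Let h = p·y = 25340. δh/h = √((1·δp/p)² + (1·δy/y)²) = √(0.000234 + 0.0106) = 0.104, so δh = 2640.
Q = h + w − u: δQ = √(δh² + δw² + δu²) = √(6.97e+06 + 6.48e+05 + 2.77e+05) = 2810
Q = 34480, so δQ/Q = 2810/34480 = 0.0815.

8.15%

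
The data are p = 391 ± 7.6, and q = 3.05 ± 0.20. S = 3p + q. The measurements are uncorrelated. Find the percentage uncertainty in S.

Each term contributes (cᵢ δxᵢ)² to (δS)²:
  (3·δp)² = 520;  (δq)² = 0.0400
δS = √(520) = 22.8
S = 1180, so δS/S = 22.8/1180 = 0.0194.

1.94%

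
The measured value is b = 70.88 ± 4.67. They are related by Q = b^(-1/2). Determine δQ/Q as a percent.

3.29%

Relative error in a monomial: (δQ/Q)² = Σ (nᵢ · δxᵢ/xᵢ)².
  (−½·δb/b)² = (-0.5×0.0659)² = 0.00109
δQ/Q = √(0.00109) = 0.0329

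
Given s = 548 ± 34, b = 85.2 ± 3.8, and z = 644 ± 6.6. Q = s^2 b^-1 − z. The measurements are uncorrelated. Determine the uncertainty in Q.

465

Let p = s^2·b^-1 = 3520. δp/p = √((2·δs/s)² + (-1·δb/b)²) = √(0.0154 + 0.00199) = 0.132, so δp = 465.
Q = p − z: δQ = √(δp² + δz²) = √(2.16e+05 + 43.6) = 465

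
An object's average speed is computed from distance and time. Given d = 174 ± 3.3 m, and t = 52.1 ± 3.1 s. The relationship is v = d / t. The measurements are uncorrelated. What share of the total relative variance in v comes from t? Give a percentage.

(δv/v)² = (1·δd/d)² + (-1·δt/t)²
  d term: (1×0.0190)² = 0.000360
  t term: (-1×0.0595)² = 0.00354
Total = 0.00390. Share from t = 0.00354/0.00390 = 0.908.

90.8%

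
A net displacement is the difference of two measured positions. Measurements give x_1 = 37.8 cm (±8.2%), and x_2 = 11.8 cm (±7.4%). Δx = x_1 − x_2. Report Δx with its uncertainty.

26.0 ± 3.22 cm

Absolute uncertainties add in quadrature for a linear combination:
  (δx_1)² = 9.61;  (δx_2)² = 0.762
δΔx = √(10.4) = 3.22 cm
Δx = 26.0 cm.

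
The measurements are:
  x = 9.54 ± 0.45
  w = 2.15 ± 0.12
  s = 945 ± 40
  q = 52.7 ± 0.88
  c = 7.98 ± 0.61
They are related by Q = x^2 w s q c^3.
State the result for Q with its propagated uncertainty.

Each factor contributes (exponent × relative error)² to (δQ/Q)²:
  (2·δx/x)² = (2×0.0472)² = 0.00890;  (1·δw/w)² = (1×0.0558)² = 0.00312;  (1·δs/s)² = (1×0.0423)² = 0.00179;  (1·δq/q)² = (1×0.0167)² = 0.000279;  (3·δc/c)² = (3×0.0764)² = 0.0526
δQ/Q = √(0.0667) = 0.258
Q = 4.95e+09, so δQ = 0.258 × 4.95e+09 = 1.28e+09.

(4.95 ± 1.28) × 10^9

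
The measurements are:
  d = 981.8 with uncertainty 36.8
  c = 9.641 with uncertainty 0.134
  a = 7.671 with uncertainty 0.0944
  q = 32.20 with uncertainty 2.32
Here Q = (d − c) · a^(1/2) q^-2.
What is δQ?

Let u = d − c = 972.2. δu = √(δd² + δc²) = √(1350 + 0.0180) = 36.8, so δu/u = 0.0379.
Q is then a monomial in u, a, q:
δQ/Q = √((δu/u)² + (½·δa/a)² + (-2·δq/q)²) = √(0.00143 + 3.79e-05 + 0.0208) = 0.149
Q = 2.597, so δQ = 0.149 × 2.597 = 0.387.

0.387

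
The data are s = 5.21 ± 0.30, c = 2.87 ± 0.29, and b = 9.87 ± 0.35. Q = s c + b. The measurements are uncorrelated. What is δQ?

1.77

Let p = s·c = 15.0. δp/p = √((1·δs/s)² + (1·δc/c)²) = √(0.00332 + 0.0102) = 0.116, so δp = 1.74.
Q = p + b: δQ = √(δp² + δb²) = √(3.02 + 0.122) = 1.77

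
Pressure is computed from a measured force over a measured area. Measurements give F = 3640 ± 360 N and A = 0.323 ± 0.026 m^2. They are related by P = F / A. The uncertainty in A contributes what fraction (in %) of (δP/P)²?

39.8%

(δP/P)² = (1·δF/F)² + (-1·δA/A)²
  F term: (1×0.0989)² = 0.00978
  A term: (-1×0.0805)² = 0.00648
Total = 0.0163. Share from A = 0.00648/0.0163 = 0.398.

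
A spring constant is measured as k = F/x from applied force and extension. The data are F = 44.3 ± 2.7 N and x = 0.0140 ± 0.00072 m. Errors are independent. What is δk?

252 N/m

k is a product of powers, so relative uncertainties combine in quadrature:
  (1·δF/F)² = (1×0.0609)² = 0.00371;  (-1·δx/x)² = (-1×0.0514)² = 0.00264
δk/k = √(0.00636) = 0.0797
k = 3160 N/m, so δk = 0.0797 × 3160 = 252 N/m.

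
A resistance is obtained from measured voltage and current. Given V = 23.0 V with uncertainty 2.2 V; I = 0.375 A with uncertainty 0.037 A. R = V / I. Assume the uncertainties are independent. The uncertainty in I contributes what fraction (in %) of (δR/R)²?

(δR/R)² = (1·δV/V)² + (-1·δI/I)²
  V term: (1×0.0957)² = 0.00915
  I term: (-1×0.0987)² = 0.00974
Total = 0.0189. Share from I = 0.00974/0.0189 = 0.516.

51.6%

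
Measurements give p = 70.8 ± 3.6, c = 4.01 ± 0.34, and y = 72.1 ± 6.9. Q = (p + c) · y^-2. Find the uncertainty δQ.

Let u = p + c = 74.8. δu = √(δp² + δc²) = √(13.0 + 0.116) = 3.62, so δu/u = 0.0483.
Q is then a monomial in u, y:
δQ/Q = √((δu/u)² + (-2·δy/y)²) = √(0.00234 + 0.0366) = 0.197
Q = 0.0144, so δQ = 0.197 × 0.0144 = 0.00284.

0.00284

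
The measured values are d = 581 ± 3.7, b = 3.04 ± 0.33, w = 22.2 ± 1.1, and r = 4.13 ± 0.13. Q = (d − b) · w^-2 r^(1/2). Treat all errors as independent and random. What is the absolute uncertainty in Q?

0.240

Let u = d − b = 578. δu = √(δd² + δb²) = √(13.7 + 0.109) = 3.71, so δu/u = 0.00643.
Q is then a monomial in u, w, r:
δQ/Q = √((δu/u)² + (-2·δw/w)² + (½·δr/r)²) = √(4.13e-05 + 0.00982 + 0.000248) = 0.101
Q = 2.38, so δQ = 0.101 × 2.38 = 0.240.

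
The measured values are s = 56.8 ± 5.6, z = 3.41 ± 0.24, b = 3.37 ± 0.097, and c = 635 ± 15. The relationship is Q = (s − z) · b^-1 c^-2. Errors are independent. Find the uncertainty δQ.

Let u = s − z = 53.4. δu = √(δs² + δz²) = √(31.4 + 0.0576) = 5.61, so δu/u = 0.105.
Q is then a monomial in u, b, c:
δQ/Q = √((δu/u)² + (-1·δb/b)² + (-2·δc/c)²) = √(0.0110 + 0.000828 + 0.00223) = 0.119
Q = 3.93e-05, so δQ = 0.119 × 3.93e-05 = 4.66e-06.

4.66e-06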